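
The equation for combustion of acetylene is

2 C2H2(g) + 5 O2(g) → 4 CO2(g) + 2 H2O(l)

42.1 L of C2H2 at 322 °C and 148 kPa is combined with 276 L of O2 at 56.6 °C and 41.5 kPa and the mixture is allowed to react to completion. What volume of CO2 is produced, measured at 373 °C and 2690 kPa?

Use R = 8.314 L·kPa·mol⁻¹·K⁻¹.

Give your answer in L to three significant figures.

n(C2H2) = PV/RT = (148 × 42.1) / (8.314 × 595.15) = 1.259 mol
n(O2) = PV/RT = (41.5 × 276) / (8.314 × 329.75) = 4.178 mol
For 1.259 mol C2H2, stoichiometry requires (5/2) × 1.259 = 3.147 mol O2; 4.178 mol is available, so C2H2 is limiting.
n(CO2) = (4/2) × 1.259 = 2.518 mol
V(CO2) = nRT/P = 2.518 × 8.314 × 646.15 / 2690 = 5.029 L

5.03 L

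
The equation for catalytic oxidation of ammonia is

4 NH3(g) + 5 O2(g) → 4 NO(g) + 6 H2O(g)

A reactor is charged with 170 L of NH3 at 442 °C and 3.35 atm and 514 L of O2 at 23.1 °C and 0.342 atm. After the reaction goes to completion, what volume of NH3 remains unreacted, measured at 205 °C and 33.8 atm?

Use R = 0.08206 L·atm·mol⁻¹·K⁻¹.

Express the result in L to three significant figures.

4.55 L

n(NH3) = PV/RT = (3.35 × 170) / (0.08206 × 715.15) = 9.704 mol
n(O2) = PV/RT = (0.342 × 514) / (0.08206 × 296.25) = 7.231 mol
For 9.704 mol NH3, stoichiometry requires (5/4) × 9.704 = 12.13 mol O2; 7.231 mol is available, so O2 is limiting.
n(NH3) consumed = (4/5) × 7.231 = 5.785 mol; remaining = 9.704 − 5.785 = 3.919 mol
V(NH3) = nRT/P = 3.919 × 0.08206 × 478.15 / 33.8 = 4.549 L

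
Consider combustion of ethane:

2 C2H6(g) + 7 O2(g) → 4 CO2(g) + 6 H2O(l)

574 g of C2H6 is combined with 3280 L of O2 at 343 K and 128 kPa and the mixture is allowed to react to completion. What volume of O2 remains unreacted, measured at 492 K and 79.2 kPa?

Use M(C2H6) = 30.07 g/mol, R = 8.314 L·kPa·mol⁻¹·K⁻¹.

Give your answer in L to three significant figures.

4150 L

n(C2H6) = 574 / 30.07 = 19.09 mol
n(O2) = PV/RT = (128 × 3280) / (8.314 × 343) = 147.2 mol
For 19.09 mol C2H6, stoichiometry requires (7/2) × 19.09 = 66.81 mol O2; 147.2 mol is available, so C2H6 is limiting.
n(O2) consumed = (7/2) × 19.09 = 66.81 mol; remaining = 147.2 − 66.81 = 80.39 mol
V(O2) = nRT/P = 80.39 × 8.314 × 492 / 79.2 = 4152 L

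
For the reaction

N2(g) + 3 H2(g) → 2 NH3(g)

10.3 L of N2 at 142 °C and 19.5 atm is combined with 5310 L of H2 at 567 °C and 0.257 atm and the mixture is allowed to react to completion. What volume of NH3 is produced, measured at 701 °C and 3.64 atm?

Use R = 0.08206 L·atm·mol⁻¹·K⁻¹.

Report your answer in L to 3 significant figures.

259 L

n(N2) = PV/RT = (19.5 × 10.3) / (0.08206 × 415.15) = 5.896 mol
n(H2) = PV/RT = (0.257 × 5310) / (0.08206 × 840.15) = 19.79 mol
For 5.896 mol N2, stoichiometry requires (3/1) × 5.896 = 17.69 mol H2; 19.79 mol is available, so N2 is limiting.
n(NH3) = (2/1) × 5.896 = 11.79 mol
V(NH3) = nRT/P = 11.79 × 0.08206 × 974.15 / 3.64 = 258.9 L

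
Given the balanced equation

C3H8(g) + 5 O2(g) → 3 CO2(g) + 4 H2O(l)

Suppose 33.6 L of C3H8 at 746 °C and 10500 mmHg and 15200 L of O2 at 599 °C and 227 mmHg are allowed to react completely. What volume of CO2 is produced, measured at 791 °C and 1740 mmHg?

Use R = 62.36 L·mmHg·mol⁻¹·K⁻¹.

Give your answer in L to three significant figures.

n(C3H8) = PV/RT = (10500 × 33.6) / (62.36 × 1019.15) = 5.551 mol
n(O2) = PV/RT = (227 × 15200) / (62.36 × 872.15) = 63.44 mol
For 5.551 mol C3H8, stoichiometry requires (5/1) × 5.551 = 27.76 mol O2; 63.44 mol is available, so C3H8 is limiting.
n(CO2) = (3/1) × 5.551 = 16.65 mol
V(CO2) = nRT/P = 16.65 × 62.36 × 1064.15 / 1740 = 635.0 L

635 L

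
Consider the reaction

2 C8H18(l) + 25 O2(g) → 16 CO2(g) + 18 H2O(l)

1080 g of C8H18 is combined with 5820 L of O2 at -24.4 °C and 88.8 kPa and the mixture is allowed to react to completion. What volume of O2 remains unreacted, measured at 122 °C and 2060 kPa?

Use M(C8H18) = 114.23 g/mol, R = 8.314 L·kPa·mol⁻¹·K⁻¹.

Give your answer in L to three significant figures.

210 L

n(C8H18) = 1080 / 114.23 = 9.455 mol
n(O2) = PV/RT = (88.8 × 5820) / (8.314 × 248.75) = 249.9 mol
For 9.455 mol C8H18, stoichiometry requires (25/2) × 9.455 = 118.2 mol O2; 249.9 mol is available, so C8H18 is limiting.
n(O2) consumed = (25/2) × 9.455 = 118.2 mol; remaining = 249.9 − 118.2 = 131.7 mol
V(O2) = nRT/P = 131.7 × 8.314 × 395.15 / 2060 = 210.0 L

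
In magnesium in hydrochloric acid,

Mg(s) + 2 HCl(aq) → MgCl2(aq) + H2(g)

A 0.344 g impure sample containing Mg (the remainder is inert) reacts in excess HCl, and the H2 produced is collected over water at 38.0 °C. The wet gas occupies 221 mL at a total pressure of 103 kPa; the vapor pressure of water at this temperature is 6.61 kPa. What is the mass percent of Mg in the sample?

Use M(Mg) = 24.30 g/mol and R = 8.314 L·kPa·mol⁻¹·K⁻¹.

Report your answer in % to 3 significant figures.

P(H2) = 103 − 6.61 = 96.39 kPa
n(H2) = PV/RT = (96.39 × 0.2210) / (8.314 × 311.15) = 0.008235 mol
n(Mg) = (1/1) × 0.008235 = 0.008235 mol
m(Mg) = 0.008235 × 24.30 = 0.2001 g
%Mg = 0.2001 / 0.344 × 100 = 58.17%

58.2 %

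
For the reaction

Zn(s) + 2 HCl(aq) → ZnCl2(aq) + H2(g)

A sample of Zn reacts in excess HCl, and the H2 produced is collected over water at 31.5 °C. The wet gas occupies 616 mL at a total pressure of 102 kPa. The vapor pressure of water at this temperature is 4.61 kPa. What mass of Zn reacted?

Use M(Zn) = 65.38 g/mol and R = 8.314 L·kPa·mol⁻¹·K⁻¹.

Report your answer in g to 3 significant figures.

P(H2) = 102 − 4.61 = 97.39 kPa
n(H2) = PV/RT = (97.39 × 0.6160) / (8.314 × 304.65) = 0.02369 mol
n(Zn) = (1/1) × 0.02369 = 0.02369 mol
m(Zn) = 0.02369 × 65.38 = 1.549 g

1.55 g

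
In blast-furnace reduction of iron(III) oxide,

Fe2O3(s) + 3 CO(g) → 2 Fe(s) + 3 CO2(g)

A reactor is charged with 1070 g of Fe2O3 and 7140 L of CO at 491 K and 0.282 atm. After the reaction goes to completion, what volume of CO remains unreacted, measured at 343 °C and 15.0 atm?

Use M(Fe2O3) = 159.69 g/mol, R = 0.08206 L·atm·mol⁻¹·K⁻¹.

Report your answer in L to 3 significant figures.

n(Fe2O3) = 1070 / 159.69 = 6.700 mol
n(CO) = PV/RT = (0.282 × 7140) / (0.08206 × 491) = 49.97 mol
For 6.700 mol Fe2O3, stoichiometry requires (3/1) × 6.700 = 20.10 mol CO; 49.97 mol is available, so Fe2O3 is limiting.
n(CO) consumed = (3/1) × 6.700 = 20.10 mol; remaining = 49.97 − 20.10 = 29.87 mol
V(CO) = nRT/P = 29.87 × 0.08206 × 616.15 / 15.0 = 100.7 L

101 L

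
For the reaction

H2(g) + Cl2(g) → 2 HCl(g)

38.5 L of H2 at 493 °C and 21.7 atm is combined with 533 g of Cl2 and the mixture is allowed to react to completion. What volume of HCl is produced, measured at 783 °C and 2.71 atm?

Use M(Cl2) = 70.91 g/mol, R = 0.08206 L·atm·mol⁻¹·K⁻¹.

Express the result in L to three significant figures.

n(H2) = PV/RT = (21.7 × 38.5) / (0.08206 × 766.15) = 13.29 mol
n(Cl2) = 533 / 70.91 = 7.517 mol
For 13.29 mol H2, stoichiometry requires (1/1) × 13.29 = 13.29 mol Cl2; 7.517 mol is available, so Cl2 is limiting.
n(HCl) = (2/1) × 7.517 = 15.03 mol
V(HCl) = nRT/P = 15.03 × 0.08206 × 1056.15 / 2.71 = 480.7 L

481 L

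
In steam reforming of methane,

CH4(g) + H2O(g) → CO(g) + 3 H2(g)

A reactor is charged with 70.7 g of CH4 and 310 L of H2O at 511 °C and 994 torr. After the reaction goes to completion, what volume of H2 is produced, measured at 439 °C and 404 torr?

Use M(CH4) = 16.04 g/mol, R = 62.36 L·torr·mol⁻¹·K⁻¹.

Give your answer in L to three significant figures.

1450 L

n(CH4) = 70.7 / 16.04 = 4.408 mol
n(H2O) = PV/RT = (994 × 310) / (62.36 × 784.15) = 6.301 mol
For 4.408 mol CH4, stoichiometry requires (1/1) × 4.408 = 4.408 mol H2O; 6.301 mol is available, so CH4 is limiting.
n(H2) = (3/1) × 4.408 = 13.22 mol
V(H2) = nRT/P = 13.22 × 62.36 × 712.15 / 404 = 1453 L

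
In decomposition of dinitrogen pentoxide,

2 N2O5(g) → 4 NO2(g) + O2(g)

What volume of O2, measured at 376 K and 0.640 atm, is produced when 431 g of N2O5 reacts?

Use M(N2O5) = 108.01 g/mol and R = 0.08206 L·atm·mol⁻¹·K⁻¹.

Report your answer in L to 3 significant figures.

n(N2O5) = 431.0 / 108.01 = 3.990 mol
n(O2) = (1/2) × 3.990 = 1.995 mol
V = nRT/P = 1.995 × 0.08206 × 376 / 0.640 = 96.18 L

96.2 L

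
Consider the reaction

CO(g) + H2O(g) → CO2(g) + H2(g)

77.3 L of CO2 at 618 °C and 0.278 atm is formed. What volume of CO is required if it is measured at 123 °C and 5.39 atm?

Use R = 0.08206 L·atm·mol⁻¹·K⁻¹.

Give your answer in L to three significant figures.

n(CO2) = PV/RT = (0.278 × 77.3) / (0.08206 × 891.15) = 0.2939 mol
n(CO) = (1/1) × 0.2939 = 0.2939 mol
V = nRT/P = 0.2939 × 0.08206 × 396.15 / 5.39 = 1.773 L

1.77 L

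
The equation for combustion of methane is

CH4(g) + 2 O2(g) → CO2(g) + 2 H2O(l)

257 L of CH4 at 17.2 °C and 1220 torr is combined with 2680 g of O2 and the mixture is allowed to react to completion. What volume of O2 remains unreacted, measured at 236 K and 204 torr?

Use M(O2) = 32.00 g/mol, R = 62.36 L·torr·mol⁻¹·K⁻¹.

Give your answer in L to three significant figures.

3540 L

n(CH4) = PV/RT = (1220 × 257) / (62.36 × 290.35) = 17.32 mol
n(O2) = 2680 / 32.00 = 83.75 mol
For 17.32 mol CH4, stoichiometry requires (2/1) × 17.32 = 34.64 mol O2; 83.75 mol is available, so CH4 is limiting.
n(O2) consumed = (2/1) × 17.32 = 34.64 mol; remaining = 83.75 − 34.64 = 49.11 mol
V(O2) = nRT/P = 49.11 × 62.36 × 236 / 204 = 3543 L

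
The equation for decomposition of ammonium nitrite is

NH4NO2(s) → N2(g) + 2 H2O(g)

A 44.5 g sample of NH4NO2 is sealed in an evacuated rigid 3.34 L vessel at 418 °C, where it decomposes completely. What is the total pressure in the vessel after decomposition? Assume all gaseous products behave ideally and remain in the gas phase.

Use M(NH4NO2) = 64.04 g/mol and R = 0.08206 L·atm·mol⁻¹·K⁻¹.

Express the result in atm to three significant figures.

35.4 atm

n(NH4NO2) = 44.5 / 64.04 = 0.6949 mol
n(gas produced) = (3/1) × 0.6949 = 2.085 mol
P = nRT/V = 2.085 × 0.08206 × 691.15 / 3.34 = 35.40 atm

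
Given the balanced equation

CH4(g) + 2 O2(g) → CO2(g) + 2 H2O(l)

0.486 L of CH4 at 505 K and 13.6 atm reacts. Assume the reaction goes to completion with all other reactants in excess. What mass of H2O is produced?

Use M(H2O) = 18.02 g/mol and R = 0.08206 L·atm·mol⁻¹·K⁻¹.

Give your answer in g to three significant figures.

5.75 g

n(CH4) = PV/RT = (13.6 × 0.486) / (0.08206 × 505) = 0.1595 mol
n(H2O) = (2/1) × 0.1595 = 0.3190 mol
m(H2O) = 0.3190 × 18.02 = 5.748 g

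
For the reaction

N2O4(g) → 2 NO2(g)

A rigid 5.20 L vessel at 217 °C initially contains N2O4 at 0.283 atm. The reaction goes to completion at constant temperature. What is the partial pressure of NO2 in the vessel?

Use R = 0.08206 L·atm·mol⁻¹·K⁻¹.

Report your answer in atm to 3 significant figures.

n(N2O4)₀ = PV/RT = (0.283 × 5.20) / (0.08206 × 490.15) = 0.03659 mol
n(NO2) = (2/1) × 0.03659 = 0.07318 mol
P(NO2) = nRT/V = 0.07318 × 0.08206 × 490.15 / 5.20 = 0.5660 atm

0.566 atm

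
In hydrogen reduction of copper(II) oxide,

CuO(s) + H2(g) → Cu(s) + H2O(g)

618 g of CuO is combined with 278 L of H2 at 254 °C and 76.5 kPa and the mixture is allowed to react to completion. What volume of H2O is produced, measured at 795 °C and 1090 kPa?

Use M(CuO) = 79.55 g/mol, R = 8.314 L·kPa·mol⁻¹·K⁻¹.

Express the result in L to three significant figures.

39.5 L

n(CuO) = 618 / 79.55 = 7.769 mol
n(H2) = PV/RT = (76.5 × 278) / (8.314 × 527.15) = 4.852 mol
For 7.769 mol CuO, stoichiometry requires (1/1) × 7.769 = 7.769 mol H2; 4.852 mol is available, so H2 is limiting.
n(H2O) = (1/1) × 4.852 = 4.852 mol
V(H2O) = nRT/P = 4.852 × 8.314 × 1068.15 / 1090 = 39.53 L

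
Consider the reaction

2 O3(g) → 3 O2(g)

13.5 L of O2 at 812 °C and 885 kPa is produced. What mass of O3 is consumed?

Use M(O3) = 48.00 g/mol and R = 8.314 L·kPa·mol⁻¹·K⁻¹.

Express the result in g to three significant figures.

n(O2) = PV/RT = (885 × 13.5) / (8.314 × 1085.15) = 1.324 mol
n(O3) = (2/3) × 1.324 = 0.8827 mol
m(O3) = 0.8827 × 48.00 = 42.37 g

42.4 g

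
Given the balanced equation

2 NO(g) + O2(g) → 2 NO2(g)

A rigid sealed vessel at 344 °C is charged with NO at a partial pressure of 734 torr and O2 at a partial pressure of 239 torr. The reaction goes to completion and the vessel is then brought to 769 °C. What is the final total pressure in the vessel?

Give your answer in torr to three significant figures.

1240 torr

With V and T fixed, P_i ∝ n_i, so the mole ratios apply directly to partial pressures at 344 °C.
P(O2) required for 734 torr of NO = (1/2) × 734 = 367.0 torr; available 239 torr, so O2 is limiting.
P(NO) remaining = 734 − (2/1) × 239 = 256.0 torr
P(gaseous products) = (2)/1 × 239 = 478.0 torr
P_total at 344 °C = 256.0 + 478.0 = 734.0 torr
Scaling to 769 °C: P = 734.0 × 1042.15/617.15 = 1239 torr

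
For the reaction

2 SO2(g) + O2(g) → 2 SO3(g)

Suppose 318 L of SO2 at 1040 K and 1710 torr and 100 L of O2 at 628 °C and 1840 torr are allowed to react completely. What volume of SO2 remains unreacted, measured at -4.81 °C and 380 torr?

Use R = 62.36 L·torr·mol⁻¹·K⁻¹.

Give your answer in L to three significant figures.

80.9 L

n(SO2) = PV/RT = (1710 × 318) / (62.36 × 1040) = 8.385 mol
n(O2) = PV/RT = (1840 × 100) / (62.36 × 901.15) = 3.274 mol
For 8.385 mol SO2, stoichiometry requires (1/2) × 8.385 = 4.192 mol O2; 3.274 mol is available, so O2 is limiting.
n(SO2) consumed = (2/1) × 3.274 = 6.548 mol; remaining = 8.385 − 6.548 = 1.837 mol
V(SO2) = nRT/P = 1.837 × 62.36 × 268.34 / 380 = 80.89 L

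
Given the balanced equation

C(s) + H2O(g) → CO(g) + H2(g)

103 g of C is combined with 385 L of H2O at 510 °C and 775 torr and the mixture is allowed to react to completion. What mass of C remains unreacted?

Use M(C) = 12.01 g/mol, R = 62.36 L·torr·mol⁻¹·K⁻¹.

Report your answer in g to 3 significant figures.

n(C) = 103 / 12.01 = 8.576 mol
n(H2O) = PV/RT = (775 × 385) / (62.36 × 783.15) = 6.110 mol
For 8.576 mol C, stoichiometry requires (1/1) × 8.576 = 8.576 mol H2O; 6.110 mol is available, so H2O is limiting.
n(C) consumed = (1/1) × 6.110 = 6.110 mol; remaining = 8.576 − 6.110 = 2.466 mol
m(C) = 2.466 × 12.01 = 29.62 g

29.6 g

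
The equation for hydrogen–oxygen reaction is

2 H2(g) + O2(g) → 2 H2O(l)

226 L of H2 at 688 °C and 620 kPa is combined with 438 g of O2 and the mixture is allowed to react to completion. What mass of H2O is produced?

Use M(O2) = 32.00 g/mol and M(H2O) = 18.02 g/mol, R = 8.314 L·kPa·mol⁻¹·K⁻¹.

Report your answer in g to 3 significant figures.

n(H2) = PV/RT = (620 × 226) / (8.314 × 961.15) = 17.53 mol
n(O2) = 438 / 32.00 = 13.69 mol
For 17.53 mol H2, stoichiometry requires (1/2) × 17.53 = 8.765 mol O2; 13.69 mol is available, so H2 is limiting.
n(H2O) = (2/2) × 17.53 = 17.53 mol
m(H2O) = 17.53 × 18.02 = 315.9 g

316 g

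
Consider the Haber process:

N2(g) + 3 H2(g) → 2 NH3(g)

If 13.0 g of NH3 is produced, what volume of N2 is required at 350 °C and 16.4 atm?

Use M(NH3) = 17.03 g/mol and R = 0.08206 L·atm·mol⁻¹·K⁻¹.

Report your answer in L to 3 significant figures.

n(NH3) = 13.00 / 17.03 = 0.7634 mol
n(N2) = (1/2) × 0.7634 = 0.3817 mol
V = nRT/P = 0.3817 × 0.08206 × 623.15 / 16.4 = 1.190 L

1.19 L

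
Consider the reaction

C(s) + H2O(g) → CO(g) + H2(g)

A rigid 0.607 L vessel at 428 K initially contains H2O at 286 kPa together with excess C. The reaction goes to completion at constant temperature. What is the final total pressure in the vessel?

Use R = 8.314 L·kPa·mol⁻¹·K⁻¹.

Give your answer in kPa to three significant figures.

Since T and V are fixed, P_final/P_initial = n_final/n_initial = 2/1.
P_final = (2/1) × 286 = 572.0 kPa

572 kPa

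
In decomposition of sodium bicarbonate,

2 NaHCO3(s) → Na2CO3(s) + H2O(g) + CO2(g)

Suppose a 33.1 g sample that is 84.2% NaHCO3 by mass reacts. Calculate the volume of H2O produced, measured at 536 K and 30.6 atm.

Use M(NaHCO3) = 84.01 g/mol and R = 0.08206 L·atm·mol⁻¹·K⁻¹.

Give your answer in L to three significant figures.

mass of NaHCO3 = 33.1 × 84.2/100 = 27.87 g
n(NaHCO3) = 27.87 / 84.01 = 0.3317 mol
n(H2O) = (1/2) × 0.3317 = 0.1658 mol
V = nRT/P = 0.1658 × 0.08206 × 536 / 30.6 = 0.2383 L

0.238 L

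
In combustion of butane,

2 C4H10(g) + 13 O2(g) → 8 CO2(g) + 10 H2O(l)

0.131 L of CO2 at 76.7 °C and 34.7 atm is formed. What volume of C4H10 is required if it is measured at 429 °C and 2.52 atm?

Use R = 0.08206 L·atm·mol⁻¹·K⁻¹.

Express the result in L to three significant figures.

0.905 L

n(CO2) = PV/RT = (34.7 × 0.131) / (0.08206 × 349.85) = 0.1583 mol
n(C4H10) = (2/8) × 0.1583 = 0.03957 mol
V = nRT/P = 0.03957 × 0.08206 × 702.15 / 2.52 = 0.9047 L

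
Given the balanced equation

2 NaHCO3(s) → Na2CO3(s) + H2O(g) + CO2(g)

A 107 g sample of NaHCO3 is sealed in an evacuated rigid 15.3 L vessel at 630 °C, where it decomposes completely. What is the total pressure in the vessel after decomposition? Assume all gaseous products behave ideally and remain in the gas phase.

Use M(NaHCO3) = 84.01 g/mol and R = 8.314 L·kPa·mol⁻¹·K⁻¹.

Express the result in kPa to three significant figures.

n(NaHCO3) = 107 / 84.01 = 1.274 mol
n(gas produced) = (2/2) × 1.274 = 1.274 mol
P = nRT/V = 1.274 × 8.314 × 903.15 / 15.3 = 625.2 kPa

625 kPa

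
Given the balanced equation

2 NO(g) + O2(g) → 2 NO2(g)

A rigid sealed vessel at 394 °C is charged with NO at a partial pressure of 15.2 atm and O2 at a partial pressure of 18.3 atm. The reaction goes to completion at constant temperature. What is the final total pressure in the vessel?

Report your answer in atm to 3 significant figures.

25.9 atm

With V and T fixed, P_i ∝ n_i, so the mole ratios apply directly to partial pressures at 394 °C.
P(O2) required for 15.2 atm of NO = (1/2) × 15.2 = 7.600 atm; available 18.3 atm, so NO is limiting.
P(O2) remaining = 18.3 − (1/2) × 15.2 = 10.70 atm
P(gaseous products) = (2)/2 × 15.2 = 15.20 atm
P_total at 394 °C = 10.70 + 15.20 = 25.90 atm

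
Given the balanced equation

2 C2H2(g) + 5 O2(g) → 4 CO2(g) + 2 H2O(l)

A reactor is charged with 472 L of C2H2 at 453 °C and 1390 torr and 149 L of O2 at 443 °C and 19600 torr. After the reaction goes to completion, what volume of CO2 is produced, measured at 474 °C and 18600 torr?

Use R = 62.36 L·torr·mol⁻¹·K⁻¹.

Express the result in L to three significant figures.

n(C2H2) = PV/RT = (1390 × 472) / (62.36 × 726.15) = 14.49 mol
n(O2) = PV/RT = (19600 × 149) / (62.36 × 716.15) = 65.39 mol
For 14.49 mol C2H2, stoichiometry requires (5/2) × 14.49 = 36.23 mol O2; 65.39 mol is available, so C2H2 is limiting.
n(CO2) = (4/2) × 14.49 = 28.98 mol
V(CO2) = nRT/P = 28.98 × 62.36 × 747.15 / 18600 = 72.59 L

72.6 L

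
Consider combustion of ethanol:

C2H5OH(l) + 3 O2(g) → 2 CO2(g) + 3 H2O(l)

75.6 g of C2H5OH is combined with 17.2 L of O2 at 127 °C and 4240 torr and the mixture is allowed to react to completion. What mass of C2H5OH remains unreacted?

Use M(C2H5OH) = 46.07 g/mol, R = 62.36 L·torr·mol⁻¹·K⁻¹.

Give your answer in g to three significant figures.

n(C2H5OH) = 75.6 / 46.07 = 1.641 mol
n(O2) = PV/RT = (4240 × 17.2) / (62.36 × 400.15) = 2.923 mol
For 1.641 mol C2H5OH, stoichiometry requires (3/1) × 1.641 = 4.923 mol O2; 2.923 mol is available, so O2 is limiting.
n(C2H5OH) consumed = (1/3) × 2.923 = 0.9743 mol; remaining = 1.641 − 0.9743 = 0.6667 mol
m(C2H5OH) = 0.6667 × 46.07 = 30.71 g

30.7 g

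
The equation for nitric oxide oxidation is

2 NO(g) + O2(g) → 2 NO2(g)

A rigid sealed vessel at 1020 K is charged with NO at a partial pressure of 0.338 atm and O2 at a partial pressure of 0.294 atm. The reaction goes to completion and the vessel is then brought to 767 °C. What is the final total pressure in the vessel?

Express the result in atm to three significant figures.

Because the vessel is rigid and T is held at 1020 K, work the stoichiometry in partial pressures (P_i = n_iRT/V).
P(O2) required for 0.338 atm of NO = (1/2) × 0.338 = 0.1690 atm; available 0.294 atm, so NO is limiting.
P(O2) remaining = 0.294 − (1/2) × 0.338 = 0.1250 atm
P(gaseous products) = (2)/2 × 0.338 = 0.3380 atm
P_total at 1020 K = 0.1250 + 0.3380 = 0.4630 atm
Scaling to 767 °C: P = 0.4630 × 1040.15/1020 = 0.4721 atm

0.472 atm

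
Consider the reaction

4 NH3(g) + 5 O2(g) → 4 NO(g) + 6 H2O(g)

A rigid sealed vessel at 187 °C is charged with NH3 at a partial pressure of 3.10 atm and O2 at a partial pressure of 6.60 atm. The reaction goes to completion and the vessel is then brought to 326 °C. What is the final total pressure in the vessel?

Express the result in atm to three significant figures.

13.6 atm

At constant V, partial pressures at 187 °C are proportional to moles, so apply stoichiometry directly to pressures.
P(O2) required for 3.10 atm of NH3 = (5/4) × 3.10 = 3.875 atm; available 6.60 atm, so NH3 is limiting.
P(O2) remaining = 6.60 − (5/4) × 3.10 = 2.725 atm
P(gaseous products) = (4+6)/4 × 3.10 = 7.750 atm
P_total at 187 °C = 2.725 + 7.750 = 10.47 atm
Scaling to 326 °C: P = 10.47 × 599.15/460.15 = 13.63 atm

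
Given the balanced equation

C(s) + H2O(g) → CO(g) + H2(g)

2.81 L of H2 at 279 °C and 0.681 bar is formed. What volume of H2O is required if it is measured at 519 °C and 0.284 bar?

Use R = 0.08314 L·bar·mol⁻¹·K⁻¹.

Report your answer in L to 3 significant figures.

n(H2) = PV/RT = (0.681 × 2.81) / (0.08314 × 552.15) = 0.04169 mol
n(H2O) = (1/1) × 0.04169 = 0.04169 mol
V = nRT/P = 0.04169 × 0.08314 × 792.15 / 0.284 = 9.668 L

9.67 L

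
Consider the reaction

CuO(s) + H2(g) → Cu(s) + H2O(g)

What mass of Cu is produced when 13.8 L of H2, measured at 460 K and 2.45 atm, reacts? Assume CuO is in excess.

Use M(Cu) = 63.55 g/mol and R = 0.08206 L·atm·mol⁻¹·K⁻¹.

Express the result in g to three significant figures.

n(H2) = PV/RT = (2.45 × 13.8) / (0.08206 × 460) = 0.8957 mol
n(Cu) = (1/1) × 0.8957 = 0.8957 mol
m(Cu) = 0.8957 × 63.55 = 56.92 g

56.9 g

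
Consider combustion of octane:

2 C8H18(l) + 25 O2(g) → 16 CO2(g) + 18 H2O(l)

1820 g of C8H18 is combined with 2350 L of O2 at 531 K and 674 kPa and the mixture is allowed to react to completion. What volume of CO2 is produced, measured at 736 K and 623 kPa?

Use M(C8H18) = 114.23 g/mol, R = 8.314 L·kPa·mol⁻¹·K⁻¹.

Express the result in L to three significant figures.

1250 L

n(C8H18) = 1820 / 114.23 = 15.93 mol
n(O2) = PV/RT = (674 × 2350) / (8.314 × 531) = 358.8 mol
For 15.93 mol C8H18, stoichiometry requires (25/2) × 15.93 = 199.1 mol O2; 358.8 mol is available, so C8H18 is limiting.
n(CO2) = (16/2) × 15.93 = 127.4 mol
V(CO2) = nRT/P = 127.4 × 8.314 × 736 / 623 = 1251 L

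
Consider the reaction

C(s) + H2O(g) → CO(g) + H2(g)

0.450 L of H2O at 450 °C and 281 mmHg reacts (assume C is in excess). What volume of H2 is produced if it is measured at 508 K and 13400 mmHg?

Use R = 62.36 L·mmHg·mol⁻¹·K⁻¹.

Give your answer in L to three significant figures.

n(H2O) = PV/RT = (281 × 0.450) / (62.36 × 723.15) = 0.002804 mol
n(H2) = (1/1) × 0.002804 = 0.002804 mol
V = nRT/P = 0.002804 × 62.36 × 508 / 13400 = 0.006629 L

0.00663 L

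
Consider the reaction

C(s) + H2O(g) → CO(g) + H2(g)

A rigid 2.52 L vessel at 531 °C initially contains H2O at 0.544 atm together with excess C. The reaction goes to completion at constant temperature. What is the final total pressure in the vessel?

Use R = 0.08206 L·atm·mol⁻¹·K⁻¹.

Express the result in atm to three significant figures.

Rigid vessel, constant T ⇒ P scales with total gas moles (1 → 2).
P_final = (2/1) × 0.544 = 1.088 atm

1.09 atm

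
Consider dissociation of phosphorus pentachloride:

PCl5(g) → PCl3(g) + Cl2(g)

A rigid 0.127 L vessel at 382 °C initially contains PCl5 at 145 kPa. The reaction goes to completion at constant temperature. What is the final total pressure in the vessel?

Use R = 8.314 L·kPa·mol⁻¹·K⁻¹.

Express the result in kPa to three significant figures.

At constant T and V, P ∝ n(gas): 1 mol gas → 2 mol gas.
P_final = (2/1) × 145 = 290.0 kPa

290 kPa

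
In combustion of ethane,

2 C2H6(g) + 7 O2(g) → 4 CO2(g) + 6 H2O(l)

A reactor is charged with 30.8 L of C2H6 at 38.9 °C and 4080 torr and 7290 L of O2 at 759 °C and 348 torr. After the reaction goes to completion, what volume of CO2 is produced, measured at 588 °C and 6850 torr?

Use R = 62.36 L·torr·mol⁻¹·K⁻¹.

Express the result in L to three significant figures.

101 L

n(C2H6) = PV/RT = (4080 × 30.8) / (62.36 × 312.05) = 6.458 mol
n(O2) = PV/RT = (348 × 7290) / (62.36 × 1032.15) = 39.41 mol
For 6.458 mol C2H6, stoichiometry requires (7/2) × 6.458 = 22.60 mol O2; 39.41 mol is available, so C2H6 is limiting.
n(CO2) = (4/2) × 6.458 = 12.92 mol
V(CO2) = nRT/P = 12.92 × 62.36 × 861.15 / 6850 = 101.3 L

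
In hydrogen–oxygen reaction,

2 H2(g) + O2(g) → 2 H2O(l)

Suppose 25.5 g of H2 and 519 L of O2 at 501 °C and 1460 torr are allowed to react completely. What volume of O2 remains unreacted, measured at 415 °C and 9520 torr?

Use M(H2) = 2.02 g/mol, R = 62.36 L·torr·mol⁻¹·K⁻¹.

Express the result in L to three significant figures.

n(H2) = 25.5 / 2.02 = 12.62 mol
n(O2) = PV/RT = (1460 × 519) / (62.36 × 774.15) = 15.70 mol
For 12.62 mol H2, stoichiometry requires (1/2) × 12.62 = 6.310 mol O2; 15.70 mol is available, so H2 is limiting.
n(O2) consumed = (1/2) × 12.62 = 6.310 mol; remaining = 15.70 − 6.310 = 9.390 mol
V(O2) = nRT/P = 9.390 × 62.36 × 688.15 / 9520 = 42.33 L

42.3 L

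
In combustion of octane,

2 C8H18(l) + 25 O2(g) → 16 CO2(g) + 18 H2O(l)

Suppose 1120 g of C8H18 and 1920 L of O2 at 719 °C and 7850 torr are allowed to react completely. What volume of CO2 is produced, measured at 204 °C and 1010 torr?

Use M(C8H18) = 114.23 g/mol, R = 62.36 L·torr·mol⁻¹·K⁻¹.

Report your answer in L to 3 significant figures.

2310 L

n(C8H18) = 1120 / 114.23 = 9.805 mol
n(O2) = PV/RT = (7850 × 1920) / (62.36 × 992.15) = 243.6 mol
For 9.805 mol C8H18, stoichiometry requires (25/2) × 9.805 = 122.6 mol O2; 243.6 mol is available, so C8H18 is limiting.
n(CO2) = (16/2) × 9.805 = 78.44 mol
V(CO2) = nRT/P = 78.44 × 62.36 × 477.15 / 1010 = 2311 L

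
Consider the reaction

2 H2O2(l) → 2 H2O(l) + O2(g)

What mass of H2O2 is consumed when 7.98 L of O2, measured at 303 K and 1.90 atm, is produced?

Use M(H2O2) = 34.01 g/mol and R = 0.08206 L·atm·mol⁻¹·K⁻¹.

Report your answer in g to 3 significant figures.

41.5 g

n(O2) = PV/RT = (1.90 × 7.98) / (0.08206 × 303) = 0.6098 mol
n(H2O2) = (2/1) × 0.6098 = 1.220 mol
m(H2O2) = 1.220 × 34.01 = 41.49 g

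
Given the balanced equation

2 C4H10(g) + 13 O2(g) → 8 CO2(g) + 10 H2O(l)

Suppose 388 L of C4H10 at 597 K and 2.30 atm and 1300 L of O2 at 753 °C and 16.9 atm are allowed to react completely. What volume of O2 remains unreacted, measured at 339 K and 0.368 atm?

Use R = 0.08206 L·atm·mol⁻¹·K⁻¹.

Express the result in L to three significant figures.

n(C4H10) = PV/RT = (2.30 × 388) / (0.08206 × 597) = 18.22 mol
n(O2) = PV/RT = (16.9 × 1300) / (0.08206 × 1026.15) = 260.9 mol
For 18.22 mol C4H10, stoichiometry requires (13/2) × 18.22 = 118.4 mol O2; 260.9 mol is available, so C4H10 is limiting.
n(O2) consumed = (13/2) × 18.22 = 118.4 mol; remaining = 260.9 − 118.4 = 142.5 mol
V(O2) = nRT/P = 142.5 × 0.08206 × 339 / 0.368 = 10770 L

10800 L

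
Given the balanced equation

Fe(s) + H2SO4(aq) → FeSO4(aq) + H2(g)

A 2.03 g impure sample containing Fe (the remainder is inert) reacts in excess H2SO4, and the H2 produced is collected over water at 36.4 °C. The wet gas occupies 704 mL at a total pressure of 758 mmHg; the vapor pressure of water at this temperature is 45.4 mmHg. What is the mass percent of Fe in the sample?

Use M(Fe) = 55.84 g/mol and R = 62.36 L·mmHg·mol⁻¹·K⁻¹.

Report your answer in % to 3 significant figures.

71.5 %

P(H2) = 758 − 45.4 = 712.6 mmHg
n(H2) = PV/RT = (712.6 × 0.7040) / (62.36 × 309.55) = 0.02599 mol
n(Fe) = (1/1) × 0.02599 = 0.02599 mol
m(Fe) = 0.02599 × 55.84 = 1.451 g
%Fe = 1.451 / 2.03 × 100 = 71.48%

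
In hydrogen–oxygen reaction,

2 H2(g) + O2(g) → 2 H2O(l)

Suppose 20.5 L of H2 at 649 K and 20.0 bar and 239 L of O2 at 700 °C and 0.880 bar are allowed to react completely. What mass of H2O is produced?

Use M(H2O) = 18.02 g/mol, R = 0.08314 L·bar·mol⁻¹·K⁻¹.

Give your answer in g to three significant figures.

93.7 g

n(H2) = PV/RT = (20.0 × 20.5) / (0.08314 × 649) = 7.599 mol
n(O2) = PV/RT = (0.880 × 239) / (0.08314 × 973.15) = 2.600 mol
For 7.599 mol H2, stoichiometry requires (1/2) × 7.599 = 3.800 mol O2; 2.600 mol is available, so O2 is limiting.
n(H2O) = (2/1) × 2.600 = 5.200 mol
m(H2O) = 5.200 × 18.02 = 93.70 g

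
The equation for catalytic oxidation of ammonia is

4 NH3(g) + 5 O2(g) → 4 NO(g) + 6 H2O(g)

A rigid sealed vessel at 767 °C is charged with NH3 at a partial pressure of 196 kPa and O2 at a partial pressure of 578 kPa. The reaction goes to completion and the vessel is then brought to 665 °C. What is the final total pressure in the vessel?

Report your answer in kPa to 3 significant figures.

742 kPa

With V and T fixed, P_i ∝ n_i, so the mole ratios apply directly to partial pressures at 767 °C.
P(O2) required for 196 kPa of NH3 = (5/4) × 196 = 245.0 kPa; available 578 kPa, so NH3 is limiting.
P(O2) remaining = 578 − (5/4) × 196 = 333.0 kPa
P(gaseous products) = (4+6)/4 × 196 = 490.0 kPa
P_total at 767 °C = 333.0 + 490.0 = 823.0 kPa
Scaling to 665 °C: P = 823.0 × 938.15/1040.15 = 742.3 kPa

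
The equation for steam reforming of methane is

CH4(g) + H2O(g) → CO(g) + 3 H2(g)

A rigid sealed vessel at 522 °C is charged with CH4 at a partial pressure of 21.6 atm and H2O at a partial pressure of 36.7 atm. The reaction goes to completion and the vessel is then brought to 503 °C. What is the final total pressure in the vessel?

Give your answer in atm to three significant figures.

99.1 atm

With V and T fixed, P_i ∝ n_i, so the mole ratios apply directly to partial pressures at 522 °C.
P(H2O) required for 21.6 atm of CH4 = (1/1) × 21.6 = 21.60 atm; available 36.7 atm, so CH4 is limiting.
P(H2O) remaining = 36.7 − (1/1) × 21.6 = 15.10 atm
P(gaseous products) = (1+3)/1 × 21.6 = 86.40 atm
P_total at 522 °C = 15.10 + 86.40 = 101.5 atm
Scaling to 503 °C: P = 101.5 × 776.15/795.15 = 99.07 atm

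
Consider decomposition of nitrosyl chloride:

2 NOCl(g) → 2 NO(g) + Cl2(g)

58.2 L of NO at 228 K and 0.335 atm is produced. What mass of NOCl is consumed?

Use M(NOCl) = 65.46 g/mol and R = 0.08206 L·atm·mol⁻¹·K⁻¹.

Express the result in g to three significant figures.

n(NO) = PV/RT = (0.335 × 58.2) / (0.08206 × 228) = 1.042 mol
n(NOCl) = (2/2) × 1.042 = 1.042 mol
m(NOCl) = 1.042 × 65.46 = 68.21 g

68.2 g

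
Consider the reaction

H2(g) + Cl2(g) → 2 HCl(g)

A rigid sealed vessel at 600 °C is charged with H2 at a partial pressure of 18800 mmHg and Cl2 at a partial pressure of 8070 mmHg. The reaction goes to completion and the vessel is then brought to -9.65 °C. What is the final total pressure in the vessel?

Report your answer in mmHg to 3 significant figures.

8110 mmHg

At constant V, partial pressures at 600 °C are proportional to moles, so apply stoichiometry directly to pressures.
P(Cl2) required for 18800 mmHg of H2 = (1/1) × 18800 = 18800 mmHg; available 8070 mmHg, so Cl2 is limiting.
P(H2) remaining = 18800 − (1/1) × 8070 = 10730 mmHg
P(gaseous products) = (2)/1 × 8070 = 16140 mmHg
P_total at 600 °C = 10730 + 16140 = 26870 mmHg
Scaling to -9.65 °C: P = 26870 × 263.5/873.15 = 8109 mmHg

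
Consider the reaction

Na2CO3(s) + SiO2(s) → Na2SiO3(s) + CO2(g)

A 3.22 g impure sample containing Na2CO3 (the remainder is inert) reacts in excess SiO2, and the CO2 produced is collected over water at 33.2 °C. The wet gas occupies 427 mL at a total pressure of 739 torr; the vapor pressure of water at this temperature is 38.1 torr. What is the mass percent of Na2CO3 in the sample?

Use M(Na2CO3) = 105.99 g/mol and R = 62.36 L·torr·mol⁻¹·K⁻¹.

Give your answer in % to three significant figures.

P(CO2) = 739 − 38.1 = 700.9 torr
n(CO2) = PV/RT = (700.9 × 0.4270) / (62.36 × 306.35) = 0.01567 mol
n(Na2CO3) = (1/1) × 0.01567 = 0.01567 mol
m(Na2CO3) = 0.01567 × 105.99 = 1.661 g
%Na2CO3 = 1.661 / 3.22 × 100 = 51.58%

51.6 %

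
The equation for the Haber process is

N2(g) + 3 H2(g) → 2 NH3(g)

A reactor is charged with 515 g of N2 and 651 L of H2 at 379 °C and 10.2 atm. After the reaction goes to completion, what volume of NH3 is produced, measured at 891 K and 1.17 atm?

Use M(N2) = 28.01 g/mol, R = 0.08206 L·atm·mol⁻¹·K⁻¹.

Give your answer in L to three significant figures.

2300 L

n(N2) = 515 / 28.01 = 18.39 mol
n(H2) = PV/RT = (10.2 × 651) / (0.08206 × 652.15) = 124.1 mol
For 18.39 mol N2, stoichiometry requires (3/1) × 18.39 = 55.17 mol H2; 124.1 mol is available, so N2 is limiting.
n(NH3) = (2/1) × 18.39 = 36.78 mol
V(NH3) = nRT/P = 36.78 × 0.08206 × 891 / 1.17 = 2298 L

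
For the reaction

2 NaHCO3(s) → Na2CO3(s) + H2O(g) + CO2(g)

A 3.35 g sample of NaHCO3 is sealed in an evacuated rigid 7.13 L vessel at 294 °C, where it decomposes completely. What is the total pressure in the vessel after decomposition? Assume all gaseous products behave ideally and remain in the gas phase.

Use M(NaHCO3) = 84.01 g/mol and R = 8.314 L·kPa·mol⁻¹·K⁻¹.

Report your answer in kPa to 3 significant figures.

26.4 kPa

n(NaHCO3) = 3.35 / 84.01 = 0.03988 mol
n(gas produced) = (2/2) × 0.03988 = 0.03988 mol
P = nRT/V = 0.03988 × 8.314 × 567.15 / 7.13 = 26.37 kPa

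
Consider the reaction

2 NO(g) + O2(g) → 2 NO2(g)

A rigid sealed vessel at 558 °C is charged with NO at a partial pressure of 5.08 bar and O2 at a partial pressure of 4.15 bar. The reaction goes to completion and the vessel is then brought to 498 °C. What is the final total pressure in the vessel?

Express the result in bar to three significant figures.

6.21 bar

With V and T fixed, P_i ∝ n_i, so the mole ratios apply directly to partial pressures at 558 °C.
P(O2) required for 5.08 bar of NO = (1/2) × 5.08 = 2.540 bar; available 4.15 bar, so NO is limiting.
P(O2) remaining = 4.15 − (1/2) × 5.08 = 1.610 bar
P(gaseous products) = (2)/2 × 5.08 = 5.080 bar
P_total at 558 °C = 1.610 + 5.080 = 6.690 bar
Scaling to 498 °C: P = 6.690 × 771.15/831.15 = 6.207 bar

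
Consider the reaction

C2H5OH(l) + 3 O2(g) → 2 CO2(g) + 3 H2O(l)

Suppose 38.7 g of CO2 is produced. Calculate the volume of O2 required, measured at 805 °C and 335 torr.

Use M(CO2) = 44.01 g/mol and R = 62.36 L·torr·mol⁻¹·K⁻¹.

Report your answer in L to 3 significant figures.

n(CO2) = 38.70 / 44.01 = 0.8793 mol
n(O2) = (3/2) × 0.8793 = 1.319 mol
V = nRT/P = 1.319 × 62.36 × 1078.15 / 335 = 264.7 L

265 L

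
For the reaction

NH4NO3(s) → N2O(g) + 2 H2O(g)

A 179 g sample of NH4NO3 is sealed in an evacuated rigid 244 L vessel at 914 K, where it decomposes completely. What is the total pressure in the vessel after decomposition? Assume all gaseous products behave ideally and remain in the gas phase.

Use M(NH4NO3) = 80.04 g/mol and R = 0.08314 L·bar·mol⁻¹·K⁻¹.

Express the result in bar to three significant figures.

2.09 bar

n(NH4NO3) = 179 / 80.04 = 2.236 mol
n(gas produced) = (3/1) × 2.236 = 6.708 mol
P = nRT/V = 6.708 × 0.08314 × 914 / 244 = 2.089 bar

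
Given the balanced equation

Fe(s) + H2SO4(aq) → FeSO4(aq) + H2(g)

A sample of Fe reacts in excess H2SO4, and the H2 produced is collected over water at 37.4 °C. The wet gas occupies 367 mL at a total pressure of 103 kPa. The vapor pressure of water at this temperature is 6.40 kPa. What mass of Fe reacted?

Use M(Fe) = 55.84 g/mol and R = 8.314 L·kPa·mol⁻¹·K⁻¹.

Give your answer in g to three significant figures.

P(H2) = 103 − 6.40 = 96.60 kPa
n(H2) = PV/RT = (96.60 × 0.3670) / (8.314 × 310.55) = 0.01373 mol
n(Fe) = (1/1) × 0.01373 = 0.01373 mol
m(Fe) = 0.01373 × 55.84 = 0.7667 g

0.767 g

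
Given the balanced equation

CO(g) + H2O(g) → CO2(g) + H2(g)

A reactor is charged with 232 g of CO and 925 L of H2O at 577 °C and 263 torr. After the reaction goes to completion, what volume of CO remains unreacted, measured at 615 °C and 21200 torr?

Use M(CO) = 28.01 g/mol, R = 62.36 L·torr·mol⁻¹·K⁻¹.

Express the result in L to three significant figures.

9.65 L

n(CO) = 232 / 28.01 = 8.283 mol
n(H2O) = PV/RT = (263 × 925) / (62.36 × 850.15) = 4.589 mol
For 8.283 mol CO, stoichiometry requires (1/1) × 8.283 = 8.283 mol H2O; 4.589 mol is available, so H2O is limiting.
n(CO) consumed = (1/1) × 4.589 = 4.589 mol; remaining = 8.283 − 4.589 = 3.694 mol
V(CO) = nRT/P = 3.694 × 62.36 × 888.15 / 21200 = 9.651 L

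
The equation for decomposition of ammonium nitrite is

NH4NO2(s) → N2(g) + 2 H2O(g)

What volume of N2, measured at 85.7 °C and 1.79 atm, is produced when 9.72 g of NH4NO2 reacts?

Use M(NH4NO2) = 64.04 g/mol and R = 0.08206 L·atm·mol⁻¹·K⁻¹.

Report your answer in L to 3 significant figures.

n(NH4NO2) = 9.720 / 64.04 = 0.1518 mol
n(N2) = (1/1) × 0.1518 = 0.1518 mol
V = nRT/P = 0.1518 × 0.08206 × 358.85 / 1.79 = 2.497 L

2.50 L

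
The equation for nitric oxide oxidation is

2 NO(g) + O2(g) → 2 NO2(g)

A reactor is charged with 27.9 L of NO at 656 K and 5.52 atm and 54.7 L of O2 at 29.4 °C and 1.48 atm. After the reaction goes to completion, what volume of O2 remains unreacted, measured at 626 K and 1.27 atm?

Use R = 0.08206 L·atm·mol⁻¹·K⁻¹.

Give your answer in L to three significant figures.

n(NO) = PV/RT = (5.52 × 27.9) / (0.08206 × 656) = 2.861 mol
n(O2) = PV/RT = (1.48 × 54.7) / (0.08206 × 302.55) = 3.261 mol
For 2.861 mol NO, stoichiometry requires (1/2) × 2.861 = 1.431 mol O2; 3.261 mol is available, so NO is limiting.
n(O2) consumed = (1/2) × 2.861 = 1.431 mol; remaining = 3.261 − 1.431 = 1.830 mol
V(O2) = nRT/P = 1.830 × 0.08206 × 626 / 1.27 = 74.02 L

74.0 L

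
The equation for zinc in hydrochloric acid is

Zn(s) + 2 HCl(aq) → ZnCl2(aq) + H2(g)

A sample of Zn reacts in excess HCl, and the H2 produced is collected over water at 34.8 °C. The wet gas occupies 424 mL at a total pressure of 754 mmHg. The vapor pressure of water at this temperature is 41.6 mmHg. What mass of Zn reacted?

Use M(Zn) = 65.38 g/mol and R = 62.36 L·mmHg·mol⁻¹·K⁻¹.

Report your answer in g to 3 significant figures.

P(H2) = 754 − 41.6 = 712.4 mmHg
n(H2) = PV/RT = (712.4 × 0.4240) / (62.36 × 307.95) = 0.01573 mol
n(Zn) = (1/1) × 0.01573 = 0.01573 mol
m(Zn) = 0.01573 × 65.38 = 1.028 g

1.03 g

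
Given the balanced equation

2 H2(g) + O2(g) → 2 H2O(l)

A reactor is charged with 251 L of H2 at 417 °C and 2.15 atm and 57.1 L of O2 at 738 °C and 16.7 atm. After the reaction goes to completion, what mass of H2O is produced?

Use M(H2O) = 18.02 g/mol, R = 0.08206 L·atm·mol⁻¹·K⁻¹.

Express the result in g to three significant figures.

n(H2) = PV/RT = (2.15 × 251) / (0.08206 × 690.15) = 9.529 mol
n(O2) = PV/RT = (16.7 × 57.1) / (0.08206 × 1011.15) = 11.49 mol
For 9.529 mol H2, stoichiometry requires (1/2) × 9.529 = 4.764 mol O2; 11.49 mol is available, so H2 is limiting.
n(H2O) = (2/2) × 9.529 = 9.529 mol
m(H2O) = 9.529 × 18.02 = 171.7 g

172 g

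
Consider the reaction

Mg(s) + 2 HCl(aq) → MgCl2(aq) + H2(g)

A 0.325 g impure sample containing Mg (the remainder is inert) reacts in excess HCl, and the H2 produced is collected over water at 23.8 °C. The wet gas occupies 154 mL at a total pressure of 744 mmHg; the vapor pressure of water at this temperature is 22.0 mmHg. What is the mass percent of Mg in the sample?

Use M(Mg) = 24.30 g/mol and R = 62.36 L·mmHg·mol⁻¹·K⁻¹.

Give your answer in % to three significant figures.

44.9 %

P(H2) = 744 − 22.0 = 722.0 mmHg
n(H2) = PV/RT = (722.0 × 0.1540) / (62.36 × 296.95) = 0.006004 mol
n(Mg) = (1/1) × 0.006004 = 0.006004 mol
m(Mg) = 0.006004 × 24.30 = 0.1459 g
%Mg = 0.1459 / 0.325 × 100 = 44.89%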